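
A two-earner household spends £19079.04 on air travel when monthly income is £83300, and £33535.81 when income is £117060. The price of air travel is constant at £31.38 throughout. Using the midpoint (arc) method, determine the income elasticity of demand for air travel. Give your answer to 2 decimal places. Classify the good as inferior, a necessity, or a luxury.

1.63 (luxury)

With a constant price, Q₁ = 19079.04/31.38 = 608.000 and Q₂ = 33535.81/31.38 = 1068.700 (equivalently, work directly with expenditure since P cancels).
Midpoint %ΔQ = (33535.81 − 19079.04)/26307.43 = 0.54953; midpoint %ΔI = (117060 − 83300)/100180 = 0.33699.
η = 0.54953 / 0.33699 = 1.63.
η > 1 ⇒ luxury.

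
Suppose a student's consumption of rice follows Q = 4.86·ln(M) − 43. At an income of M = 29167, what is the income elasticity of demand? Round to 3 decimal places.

At M = 29167: Q = 6.965.
dQ/dM = 4.86/M = 0.000166627 at this income.
η = (dQ/dM)·(M/Q) = 0.000166627 × (29167/6.965) = 0.698.

0.698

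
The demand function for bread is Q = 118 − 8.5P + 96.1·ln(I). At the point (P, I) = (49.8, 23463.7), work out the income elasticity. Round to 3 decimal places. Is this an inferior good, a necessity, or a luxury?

At P = 49.8, I = 23463.7: Q = 661.774.
Holding P constant, ∂Q/∂I = 96.1/I = 0.00409569.
η_I = (∂Q/∂I)·(I/Q) = 0.00409569 × (23463.7/661.774) = 0.145.
Since 0 < η < 1, this is a necessity.

0.145 (necessity)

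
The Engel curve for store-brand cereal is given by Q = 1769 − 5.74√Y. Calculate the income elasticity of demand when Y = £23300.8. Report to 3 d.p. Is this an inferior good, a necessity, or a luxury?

-0.491 (inferior good)

At Y = 23300.8: Q = 892.812.
dQ/dY = -5.74/(2√Y) = -0.0188017 at this income.
η = (dQ/dY)·(Y/Q) = -0.0188017 × (23300.8/892.812) = -0.491.
Since η < 0, the good is an inferior good.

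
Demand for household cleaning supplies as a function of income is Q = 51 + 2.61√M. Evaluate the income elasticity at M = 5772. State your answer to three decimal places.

At M = 5772: Q = 249.291.
dQ/dM = 2.61/(2√M) = 0.017177 at this income.
η = (dQ/dM)·(M/Q) = 0.017177 × (5772/249.291) = 0.398.

0.398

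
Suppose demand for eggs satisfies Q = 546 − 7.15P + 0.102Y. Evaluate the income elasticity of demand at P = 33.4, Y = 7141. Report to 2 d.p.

0.70

At P = 33.4, Y = 7141: Q = 1035.572.
Holding P constant, ∂Q/∂Y = 0.102.
η_Y = (∂Q/∂Y)·(Y/Q) = 0.102 × (7141/1035.572) = 0.70.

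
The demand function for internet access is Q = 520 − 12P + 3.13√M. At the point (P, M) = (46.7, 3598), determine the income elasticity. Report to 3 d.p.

At P = 46.7, M = 3598: Q = 147.348.
Holding P constant, ∂Q/∂M = 3.13/(2√M) = 0.0260906.
η_M = (∂Q/∂M)·(M/Q) = 0.0260906 × (3598/147.348) = 0.637.

0.637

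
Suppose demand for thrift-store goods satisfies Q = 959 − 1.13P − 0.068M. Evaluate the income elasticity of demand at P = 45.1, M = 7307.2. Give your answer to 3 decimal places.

-1.209

At P = 45.1, M = 7307.2: Q = 411.147.
Holding P constant, ∂Q/∂M = −0.068.
η_M = (∂Q/∂M)·(M/Q) = -0.068 × (7307.2/411.147) = -1.209.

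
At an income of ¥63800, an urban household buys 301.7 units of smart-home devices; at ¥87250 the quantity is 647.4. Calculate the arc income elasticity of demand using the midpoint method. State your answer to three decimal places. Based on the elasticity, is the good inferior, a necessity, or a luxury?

ΔQ = 647.4 − 301.7 = 345.7; midpoint Q̄ = (301.7 + 647.4)/2 = 474.55.
ΔI = 87250 − 63800 = 23450; midpoint Ī = (63800 + 87250)/2 = 75525.
η = (ΔQ/Q̄) ÷ (ΔI/Ī) = (345.7/474.55) ÷ (23450/75525) = 2.346.
η > 1 ⇒ luxury.

2.346 (luxury)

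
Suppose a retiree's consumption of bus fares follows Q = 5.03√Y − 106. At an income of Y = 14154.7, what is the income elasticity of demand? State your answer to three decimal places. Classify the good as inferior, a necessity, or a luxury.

0.608 (necessity)

At Y = 14154.7: Q = 492.437.
dQ/dY = 5.03/(2√Y) = 0.0211392 at this income.
η = (dQ/dY)·(Y/Q) = 0.0211392 × (14154.7/492.437) = 0.608.
Since 0 < η < 1, the good is a necessity.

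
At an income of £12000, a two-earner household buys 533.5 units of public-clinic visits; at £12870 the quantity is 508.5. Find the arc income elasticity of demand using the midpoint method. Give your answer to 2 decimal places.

ΔQ = 508.5 − 533.5 = -25; midpoint Q̄ = (533.5 + 508.5)/2 = 521.
ΔI = 12870 − 12000 = 870; midpoint Ī = (12000 + 12870)/2 = 12435.
η = (ΔQ/Q̄) ÷ (ΔI/Ī) = (-25/521) ÷ (870/12435) = -0.69.

-0.69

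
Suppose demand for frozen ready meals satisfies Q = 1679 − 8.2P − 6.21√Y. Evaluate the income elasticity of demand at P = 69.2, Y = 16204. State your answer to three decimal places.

-1.231

At P = 69.2, Y = 16204: Q = 321.058.
Holding P constant, ∂Q/∂Y = -6.21/(2√Y) = -0.0243922.
η_Y = (∂Q/∂Y)·(Y/Q) = -0.0243922 × (16204/321.058) = -1.231.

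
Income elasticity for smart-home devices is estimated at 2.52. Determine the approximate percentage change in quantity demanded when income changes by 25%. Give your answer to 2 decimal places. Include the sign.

%ΔQ ≈ η × %ΔI = 2.52 × 25% = 63.00%.

63.00%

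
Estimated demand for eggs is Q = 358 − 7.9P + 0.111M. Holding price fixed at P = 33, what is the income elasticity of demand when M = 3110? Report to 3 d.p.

0.780

At P = 33, M = 3110: Q = 442.510.
Holding P constant, ∂Q/∂M = 0.111.
η_M = (∂Q/∂M)·(M/Q) = 0.111 × (3110/442.510) = 0.780.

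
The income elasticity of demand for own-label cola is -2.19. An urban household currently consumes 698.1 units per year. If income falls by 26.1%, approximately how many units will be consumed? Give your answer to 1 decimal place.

1097.1

%ΔQ ≈ η × %ΔI = -2.19 × (-26.1%) = 57.159%.
New Q ≈ 698.1 × (1 + 0.57159) = 1097.1.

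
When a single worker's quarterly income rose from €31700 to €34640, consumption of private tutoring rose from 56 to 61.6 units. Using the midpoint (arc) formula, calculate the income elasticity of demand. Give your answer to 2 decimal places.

1.07

ΔQ = 61.6 − 56 = 5.6; midpoint Q̄ = (56 + 61.6)/2 = 58.8.
ΔI = 34640 − 31700 = 2940; midpoint Ī = (31700 + 34640)/2 = 33170.
η = (ΔQ/Q̄) ÷ (ΔI/Ī) = (5.6/58.8) ÷ (2940/33170) = 1.07.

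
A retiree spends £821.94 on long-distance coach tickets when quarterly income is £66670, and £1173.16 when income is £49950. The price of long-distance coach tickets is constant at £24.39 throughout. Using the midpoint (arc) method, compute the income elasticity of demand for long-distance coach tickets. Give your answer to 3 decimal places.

With a constant price, Q₁ = 821.94/24.39 = 33.700 and Q₂ = 1173.16/24.39 = 48.100 (equivalently, work directly with expenditure since P cancels).
Midpoint %ΔQ = (1173.16 − 821.94)/997.55 = 0.35208; midpoint %ΔI = (49950 − 66670)/58310 = -0.28674.
η = 0.35208 / -0.28674 = -1.228.

-1.228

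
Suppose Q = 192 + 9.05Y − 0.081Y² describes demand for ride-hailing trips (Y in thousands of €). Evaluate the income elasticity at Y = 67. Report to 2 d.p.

-0.28

At Y = 67: Q = 434.7410.
dQ/dY = 9.05 − 0.162Y = -1.80400.
η = (dQ/dY)·(Y/Q) = -1.80400 × (67/434.7410) = -0.28.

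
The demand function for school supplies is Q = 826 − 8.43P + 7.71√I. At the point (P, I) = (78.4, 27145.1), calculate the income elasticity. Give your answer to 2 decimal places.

0.44

At P = 78.4, I = 27145.1: Q = 1435.370.
Holding P constant, ∂Q/∂I = 7.71/(2√I) = 0.023398.
η_I = (∂Q/∂I)·(I/Q) = 0.023398 × (27145.1/1435.370) = 0.44.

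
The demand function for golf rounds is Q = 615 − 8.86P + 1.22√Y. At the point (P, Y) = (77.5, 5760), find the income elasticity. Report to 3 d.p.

2.211

At P = 77.5, Y = 5760: Q = 20.941.
Holding P constant, ∂Q/∂Y = 1.22/(2√Y) = 0.00803746.
η_Y = (∂Q/∂Y)·(Y/Q) = 0.00803746 × (5760/20.941) = 2.211.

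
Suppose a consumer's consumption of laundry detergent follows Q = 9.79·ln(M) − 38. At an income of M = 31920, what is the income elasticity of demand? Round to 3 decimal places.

At M = 31920: Q = 63.532.
dQ/dM = 9.79/M = 0.000306704 at this income.
η = (dQ/dM)·(M/Q) = 0.000306704 × (31920/63.532) = 0.154.

0.154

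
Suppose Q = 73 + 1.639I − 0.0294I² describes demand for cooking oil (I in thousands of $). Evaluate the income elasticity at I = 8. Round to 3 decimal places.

At I = 8: Q = 84.2304.
dQ/dI = 1.639 − 0.0588I = 1.16860.
η = (dQ/dI)·(I/Q) = 1.16860 × (8/84.2304) = 0.111.

0.111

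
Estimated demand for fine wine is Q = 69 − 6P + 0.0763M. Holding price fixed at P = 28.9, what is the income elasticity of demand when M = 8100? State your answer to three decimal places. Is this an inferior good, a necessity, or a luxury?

1.203 (luxury)

At P = 28.9, M = 8100: Q = 513.630.
Holding P constant, ∂Q/∂M = 0.0763.
η_M = (∂Q/∂M)·(M/Q) = 0.0763 × (8100/513.630) = 1.203.
Since η > 1, this is a luxury.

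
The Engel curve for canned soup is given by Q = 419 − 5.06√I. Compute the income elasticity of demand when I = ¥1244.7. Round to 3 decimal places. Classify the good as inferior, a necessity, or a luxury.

At I = 1244.7: Q = 240.482.
dQ/dI = -5.06/(2√I) = -0.0717114 at this income.
η = (dQ/dI)·(I/Q) = -0.0717114 × (1244.7/240.482) = -0.371.
Since η < 0, the good is an inferior good.

-0.371 (inferior good)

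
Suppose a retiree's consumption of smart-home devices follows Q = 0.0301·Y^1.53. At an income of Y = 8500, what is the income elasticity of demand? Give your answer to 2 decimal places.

For Q = A·Y^β the income elasticity is constant and equal to β.
Here β = 1.53, so η = 1.53.

1.53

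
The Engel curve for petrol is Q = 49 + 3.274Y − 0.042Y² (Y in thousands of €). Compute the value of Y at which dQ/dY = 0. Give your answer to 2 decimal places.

dQ/dY = 3.274 − 0.084Y.
The good is inferior where dQ/dY < 0. Setting dQ/dY = 0 gives Y = 3.274 / 0.084 = 38.98.

38.98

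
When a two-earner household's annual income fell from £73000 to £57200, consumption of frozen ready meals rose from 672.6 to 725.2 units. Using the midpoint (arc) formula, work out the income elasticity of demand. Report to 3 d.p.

-0.310

ΔQ = 725.2 − 672.6 = 52.6; midpoint Q̄ = (672.6 + 725.2)/2 = 698.9.
ΔI = 57200 − 73000 = -15800; midpoint Ī = (73000 + 57200)/2 = 65100.
η = (ΔQ/Q̄) ÷ (ΔI/Ī) = (52.6/698.9) ÷ (-15800/65100) = -0.310.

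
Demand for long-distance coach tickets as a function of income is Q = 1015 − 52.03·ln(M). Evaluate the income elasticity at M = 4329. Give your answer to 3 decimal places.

-0.090

At M = 4329: Q = 579.348.
dQ/dM = -52.03/M = -0.0120189 at this income.
η = (dQ/dM)·(M/Q) = -0.0120189 × (4329/579.348) = -0.090.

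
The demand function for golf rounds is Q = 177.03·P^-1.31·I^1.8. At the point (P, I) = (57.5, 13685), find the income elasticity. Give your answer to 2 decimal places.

For a multiplicative demand Q = A·P^α·I^β, the income elasticity is β everywhere.
Here β = 1.8, so η = 1.80.

1.80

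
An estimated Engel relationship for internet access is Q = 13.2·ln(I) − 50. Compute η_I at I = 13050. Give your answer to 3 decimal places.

At I = 13050: Q = 75.090.
dQ/dI = 13.2/I = 0.00101149 at this income.
η = (dQ/dI)·(I/Q) = 0.00101149 × (13050/75.090) = 0.176.

0.176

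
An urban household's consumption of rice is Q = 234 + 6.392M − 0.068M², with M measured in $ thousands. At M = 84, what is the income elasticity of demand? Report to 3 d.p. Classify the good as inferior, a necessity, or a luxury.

At M = 84: Q = 291.1200.
dQ/dM = 6.392 − 0.136M = -5.03200.
η = (dQ/dM)·(M/Q) = -5.03200 × (84/291.1200) = -1.452.
η < 0 ⇒ inferior good.

-1.452 (inferior good)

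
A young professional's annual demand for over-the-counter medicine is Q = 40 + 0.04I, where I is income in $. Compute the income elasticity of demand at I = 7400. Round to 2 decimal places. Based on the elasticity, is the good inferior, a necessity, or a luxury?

0.88 (necessity)

At I = 7400: Q = 336.000.
dQ/dI = 0.04.
η = (dQ/dI)·(I/Q) = 0.04 × (7400/336.000) = 0.88.
Since 0 < η < 1, the good is a necessity.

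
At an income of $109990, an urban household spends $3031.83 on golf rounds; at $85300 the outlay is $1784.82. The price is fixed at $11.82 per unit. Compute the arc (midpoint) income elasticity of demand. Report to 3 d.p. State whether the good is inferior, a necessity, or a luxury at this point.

With a constant price, Q₁ = 3031.83/11.82 = 256.500 and Q₂ = 1784.82/11.82 = 151.000 (equivalently, work directly with expenditure since P cancels).
Midpoint %ΔQ = (1784.82 − 3031.83)/2408.32 = -0.51779; midpoint %ΔI = (85300 − 109990)/97645 = -0.25285.
η = -0.51779 / -0.25285 = 2.048.
η > 1 ⇒ luxury.

2.048 (luxury)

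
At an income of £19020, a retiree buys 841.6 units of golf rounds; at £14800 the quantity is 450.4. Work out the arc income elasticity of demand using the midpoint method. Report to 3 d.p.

2.427

ΔQ = 450.4 − 841.6 = -391.2; midpoint Q̄ = (841.6 + 450.4)/2 = 646.
ΔI = 14800 − 19020 = -4220; midpoint Ī = (19020 + 14800)/2 = 16910.
η = (ΔQ/Q̄) ÷ (ΔI/Ī) = (-391.2/646) ÷ (-4220/16910) = 2.427.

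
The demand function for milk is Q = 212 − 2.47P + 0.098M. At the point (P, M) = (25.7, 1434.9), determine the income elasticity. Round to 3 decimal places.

At P = 25.7, M = 1434.9: Q = 289.141.
Holding P constant, ∂Q/∂M = 0.098.
η_M = (∂Q/∂M)·(M/Q) = 0.098 × (1434.9/289.141) = 0.486.

0.486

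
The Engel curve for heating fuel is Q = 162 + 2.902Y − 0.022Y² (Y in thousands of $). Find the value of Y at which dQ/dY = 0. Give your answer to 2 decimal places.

dQ/dY = 2.902 − 0.044Y.
The good is inferior where dQ/dY < 0. Setting dQ/dY = 0 gives Y = 2.902 / 0.044 = 65.95.

65.95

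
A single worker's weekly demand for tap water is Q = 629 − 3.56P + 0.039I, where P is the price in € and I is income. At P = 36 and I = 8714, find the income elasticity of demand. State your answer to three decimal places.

At P = 36, I = 8714: Q = 840.686.
Holding P constant, ∂Q/∂I = 0.039.
η_I = (∂Q/∂I)·(I/Q) = 0.039 × (8714/840.686) = 0.404.

0.404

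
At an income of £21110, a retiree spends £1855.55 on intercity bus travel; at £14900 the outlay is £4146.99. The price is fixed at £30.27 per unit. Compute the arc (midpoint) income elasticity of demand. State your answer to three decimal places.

With a constant price, Q₁ = 1855.55/30.27 = 61.300 and Q₂ = 4146.99/30.27 = 137.000 (equivalently, work directly with expenditure since P cancels).
Midpoint %ΔQ = (4146.99 − 1855.55)/3001.27 = 0.76349; midpoint %ΔI = (14900 − 21110)/18005 = -0.34490.
η = 0.76349 / -0.34490 = -2.214.

-2.214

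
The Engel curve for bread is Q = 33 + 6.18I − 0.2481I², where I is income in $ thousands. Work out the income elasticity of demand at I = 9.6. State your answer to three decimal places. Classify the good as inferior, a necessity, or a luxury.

At I = 9.6: Q = 69.4631.
dQ/dI = 6.18 − 0.4962I = 1.41648.
η = (dQ/dI)·(I/Q) = 1.41648 × (9.6/69.4631) = 0.196.
0 < η < 1 ⇒ necessity.

0.196 (necessity)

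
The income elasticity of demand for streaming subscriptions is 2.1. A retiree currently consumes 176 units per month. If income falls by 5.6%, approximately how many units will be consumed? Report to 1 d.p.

155.3

%ΔQ ≈ η × %ΔI = 2.1 × (-5.6%) = -11.76%.
New Q ≈ 176 × (1 − 0.1176) = 155.3.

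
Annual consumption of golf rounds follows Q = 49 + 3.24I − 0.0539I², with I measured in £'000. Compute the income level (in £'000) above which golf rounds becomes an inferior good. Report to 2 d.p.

30.06

dQ/dI = 3.24 − 0.1078I.
The good is inferior where dQ/dI < 0. Setting dQ/dI = 0 gives I = 3.24 / 0.1078 = 30.06.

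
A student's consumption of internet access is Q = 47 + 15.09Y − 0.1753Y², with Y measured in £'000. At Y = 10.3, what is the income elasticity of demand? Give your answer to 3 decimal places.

At Y = 10.3: Q = 183.8294.
dQ/dY = 15.09 − 0.3506Y = 11.47882.
η = (dQ/dY)·(Y/Q) = 11.47882 × (10.3/183.8294) = 0.643.

0.643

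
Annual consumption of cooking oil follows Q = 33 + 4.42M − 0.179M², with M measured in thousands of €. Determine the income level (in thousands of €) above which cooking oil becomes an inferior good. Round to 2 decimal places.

dQ/dM = 4.42 − 0.358M.
The good is inferior where dQ/dM < 0. Setting dQ/dM = 0 gives M = 4.42 / 0.358 = 12.35.

12.35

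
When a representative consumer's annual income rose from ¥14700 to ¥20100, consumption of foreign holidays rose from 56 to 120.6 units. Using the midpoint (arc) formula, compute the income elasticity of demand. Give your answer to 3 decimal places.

2.357

ΔQ = 120.6 − 56 = 64.6; midpoint Q̄ = (56 + 120.6)/2 = 88.3.
ΔI = 20100 − 14700 = 5400; midpoint Ī = (14700 + 20100)/2 = 17400.
η = (ΔQ/Q̄) ÷ (ΔI/Ī) = (64.6/88.3) ÷ (5400/17400) = 2.357.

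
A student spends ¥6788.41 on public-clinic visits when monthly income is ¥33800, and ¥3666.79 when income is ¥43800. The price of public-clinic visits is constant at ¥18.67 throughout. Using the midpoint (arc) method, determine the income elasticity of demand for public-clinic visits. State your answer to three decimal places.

With a constant price, Q₁ = 6788.41/18.67 = 363.600 and Q₂ = 3666.79/18.67 = 196.400 (equivalently, work directly with expenditure since P cancels).
Midpoint %ΔQ = (3666.79 − 6788.41)/5227.60 = -0.59714; midpoint %ΔI = (43800 − 33800)/38800 = 0.25773.
η = -0.59714 / 0.25773 = -2.317.

-2.317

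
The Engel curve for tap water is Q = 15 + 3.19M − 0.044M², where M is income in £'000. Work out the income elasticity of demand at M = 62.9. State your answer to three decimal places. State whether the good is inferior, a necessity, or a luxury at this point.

At M = 62.9: Q = 41.5690.
dQ/dM = 3.19 − 0.088M = -2.34520.
η = (dQ/dM)·(M/Q) = -2.34520 × (62.9/41.5690) = -3.549.
η < 0 ⇒ inferior good.

-3.549 (inferior good)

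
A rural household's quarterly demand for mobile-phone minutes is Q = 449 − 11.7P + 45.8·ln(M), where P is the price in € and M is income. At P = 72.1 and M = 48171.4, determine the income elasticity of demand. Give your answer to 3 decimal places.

At P = 72.1, M = 48171.4: Q = 99.269.
Holding P constant, ∂Q/∂M = 45.8/M = 0.000950772.
η_M = (∂Q/∂M)·(M/Q) = 0.000950772 × (48171.4/99.269) = 0.461.

0.461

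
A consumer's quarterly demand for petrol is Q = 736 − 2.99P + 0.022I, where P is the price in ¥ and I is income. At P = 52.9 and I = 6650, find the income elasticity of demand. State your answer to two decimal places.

At P = 52.9, I = 6650: Q = 724.129.
Holding P constant, ∂Q/∂I = 0.022.
η_I = (∂Q/∂I)·(I/Q) = 0.022 × (6650/724.129) = 0.20.

0.20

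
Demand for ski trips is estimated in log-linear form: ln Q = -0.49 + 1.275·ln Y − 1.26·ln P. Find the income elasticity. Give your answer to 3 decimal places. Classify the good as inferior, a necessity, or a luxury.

In a log-linear demand, the coefficient on ln Y is the income elasticity.
So η = 1.275.
η > 1 ⇒ luxury.

1.275 (luxury)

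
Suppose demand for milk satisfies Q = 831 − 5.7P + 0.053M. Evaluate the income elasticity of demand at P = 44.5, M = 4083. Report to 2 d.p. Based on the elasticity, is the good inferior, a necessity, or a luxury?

At P = 44.5, M = 4083: Q = 793.749.
Holding P constant, ∂Q/∂M = 0.053.
η_M = (∂Q/∂M)·(M/Q) = 0.053 × (4083/793.749) = 0.27.
Since 0 < η < 1, this is a necessity.

0.27 (necessity)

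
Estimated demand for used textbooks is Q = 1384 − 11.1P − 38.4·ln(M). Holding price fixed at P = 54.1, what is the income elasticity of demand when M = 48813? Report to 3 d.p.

-0.104

At P = 54.1, M = 48813: Q = 368.933.
Holding P constant, ∂Q/∂M = -38.4/M = -0.000786676.
η_M = (∂Q/∂M)·(M/Q) = -0.000786676 × (48813/368.933) = -0.104.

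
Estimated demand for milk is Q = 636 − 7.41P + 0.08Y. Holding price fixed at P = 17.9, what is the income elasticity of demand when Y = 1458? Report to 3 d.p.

At P = 17.9, Y = 1458: Q = 620.001.
Holding P constant, ∂Q/∂Y = 0.08.
η_Y = (∂Q/∂Y)·(Y/Q) = 0.08 × (1458/620.001) = 0.188.

0.188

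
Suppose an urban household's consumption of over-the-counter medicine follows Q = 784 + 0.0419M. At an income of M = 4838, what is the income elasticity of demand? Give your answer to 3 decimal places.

0.205

At M = 4838: Q = 986.712.
dQ/dM = 0.0419.
η = (dQ/dM)·(M/Q) = 0.0419 × (4838/986.712) = 0.205.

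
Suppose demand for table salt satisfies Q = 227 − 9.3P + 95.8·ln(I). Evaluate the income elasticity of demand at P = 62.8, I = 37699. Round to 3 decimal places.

At P = 62.8, I = 37699: Q = 652.442.
Holding P constant, ∂Q/∂I = 95.8/I = 0.00254118.
η_I = (∂Q/∂I)·(I/Q) = 0.00254118 × (37699/652.442) = 0.147.

0.147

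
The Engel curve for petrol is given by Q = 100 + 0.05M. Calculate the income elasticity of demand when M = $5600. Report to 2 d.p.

At M = 5600: Q = 380.000.
dQ/dM = 0.05.
η = (dQ/dM)·(M/Q) = 0.05 × (5600/380.000) = 0.74.

0.74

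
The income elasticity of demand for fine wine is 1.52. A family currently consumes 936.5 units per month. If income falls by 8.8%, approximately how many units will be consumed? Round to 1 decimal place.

%ΔQ ≈ η × %ΔI = 1.52 × (-8.8%) = -13.376%.
New Q ≈ 936.5 × (1 − 0.13376) = 811.2.

811.2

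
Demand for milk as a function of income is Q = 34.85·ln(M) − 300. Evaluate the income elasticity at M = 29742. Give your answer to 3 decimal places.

At M = 29742: Q = 58.966.
dQ/dM = 34.85/M = 0.00117174 at this income.
η = (dQ/dM)·(M/Q) = 0.00117174 × (29742/58.966) = 0.591.

0.591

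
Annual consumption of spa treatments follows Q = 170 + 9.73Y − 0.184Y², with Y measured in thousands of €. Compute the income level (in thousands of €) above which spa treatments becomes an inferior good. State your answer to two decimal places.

dQ/dY = 9.73 − 0.368Y.
The good is inferior where dQ/dY < 0. Setting dQ/dY = 0 gives Y = 9.73 / 0.368 = 26.44.

26.44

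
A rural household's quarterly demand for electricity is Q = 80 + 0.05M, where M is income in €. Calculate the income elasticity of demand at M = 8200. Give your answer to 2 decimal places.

0.84

At M = 8200: Q = 490.000.
dQ/dM = 0.05.
η = (dQ/dM)·(M/Q) = 0.05 × (8200/490.000) = 0.84.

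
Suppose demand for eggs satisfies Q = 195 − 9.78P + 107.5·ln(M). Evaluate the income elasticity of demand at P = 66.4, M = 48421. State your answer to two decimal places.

At P = 66.4, M = 48421: Q = 705.285.
Holding P constant, ∂Q/∂M = 107.5/M = 0.00222011.
η_M = (∂Q/∂M)·(M/Q) = 0.00222011 × (48421/705.285) = 0.15.

0.15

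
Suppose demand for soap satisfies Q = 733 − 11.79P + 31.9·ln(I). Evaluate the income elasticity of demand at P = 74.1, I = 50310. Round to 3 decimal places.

0.156

At P = 74.1, I = 50310: Q = 204.709.
Holding P constant, ∂Q/∂I = 31.9/I = 0.000634069.
η_I = (∂Q/∂I)·(I/Q) = 0.000634069 × (50310/204.709) = 0.156.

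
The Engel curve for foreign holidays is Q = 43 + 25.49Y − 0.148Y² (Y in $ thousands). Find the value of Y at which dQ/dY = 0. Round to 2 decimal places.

86.11

dQ/dY = 25.49 − 0.296Y.
The good is inferior where dQ/dY < 0. Setting dQ/dY = 0 gives Y = 25.49 / 0.296 = 86.11.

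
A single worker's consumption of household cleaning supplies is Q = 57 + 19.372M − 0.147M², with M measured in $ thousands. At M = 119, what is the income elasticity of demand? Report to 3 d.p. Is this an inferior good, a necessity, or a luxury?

-6.622 (inferior good)

At M = 119: Q = 280.6010.
dQ/dM = 19.372 − 0.294M = -15.61400.
η = (dQ/dM)·(M/Q) = -15.61400 × (119/280.6010) = -6.622.
η < 0 ⇒ inferior good.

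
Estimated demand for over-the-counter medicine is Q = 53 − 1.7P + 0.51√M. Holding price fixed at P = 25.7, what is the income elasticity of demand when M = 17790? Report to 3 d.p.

0.440

At P = 25.7, M = 17790: Q = 77.333.
Holding P constant, ∂Q/∂M = 0.51/(2√M) = 0.00191184.
η_M = (∂Q/∂M)·(M/Q) = 0.00191184 × (17790/77.333) = 0.440.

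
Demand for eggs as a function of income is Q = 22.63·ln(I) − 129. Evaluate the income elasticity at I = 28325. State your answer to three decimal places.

At I = 28325: Q = 102.991.
dQ/dI = 22.63/I = 0.000798941 at this income.
η = (dQ/dI)·(I/Q) = 0.000798941 × (28325/102.991) = 0.220.

0.220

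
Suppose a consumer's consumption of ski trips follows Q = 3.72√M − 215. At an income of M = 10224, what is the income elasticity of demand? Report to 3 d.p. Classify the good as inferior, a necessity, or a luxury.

At M = 10224: Q = 161.143.
dQ/dM = 3.72/(2√M) = 0.0183951 at this income.
η = (dQ/dM)·(M/Q) = 0.0183951 × (10224/161.143) = 1.167.
Since η > 1, the good is a luxury.

1.167 (luxury)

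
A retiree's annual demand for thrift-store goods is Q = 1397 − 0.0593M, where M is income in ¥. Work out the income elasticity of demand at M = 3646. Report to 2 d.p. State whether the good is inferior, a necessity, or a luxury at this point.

-0.18 (inferior good)

At M = 3646: Q = 1180.792.
dQ/dM = −0.0593.
η = (dQ/dM)·(M/Q) = -0.0593 × (3646/1180.792) = -0.18.
Since η < 0, the good is an inferior good.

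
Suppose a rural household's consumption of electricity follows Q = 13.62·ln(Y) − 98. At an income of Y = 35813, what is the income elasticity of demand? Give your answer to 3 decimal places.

At Y = 35813: Q = 44.820.
dQ/dY = 13.62/Y = 0.000380309 at this income.
η = (dQ/dY)·(Y/Q) = 0.000380309 × (35813/44.820) = 0.304.

0.304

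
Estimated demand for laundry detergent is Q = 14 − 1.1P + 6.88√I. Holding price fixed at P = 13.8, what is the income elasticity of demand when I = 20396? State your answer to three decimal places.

0.501

At P = 13.8, I = 20396: Q = 981.384.
Holding P constant, ∂Q/∂I = 6.88/(2√I) = 0.0240872.
η_I = (∂Q/∂I)·(I/Q) = 0.0240872 × (20396/981.384) = 0.501.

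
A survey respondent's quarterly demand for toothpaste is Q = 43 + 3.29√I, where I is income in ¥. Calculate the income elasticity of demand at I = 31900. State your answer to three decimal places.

0.466

At I = 31900: Q = 630.613.
dQ/dI = 3.29/(2√I) = 0.00921023 at this income.
η = (dQ/dI)·(I/Q) = 0.00921023 × (31900/630.613) = 0.466.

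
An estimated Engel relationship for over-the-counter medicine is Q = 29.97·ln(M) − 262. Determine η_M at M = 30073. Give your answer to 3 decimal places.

0.637

At M = 30073: Q = 47.032.
dQ/dM = 29.97/M = 0.000996575 at this income.
η = (dQ/dM)·(M/Q) = 0.000996575 × (30073/47.032) = 0.637.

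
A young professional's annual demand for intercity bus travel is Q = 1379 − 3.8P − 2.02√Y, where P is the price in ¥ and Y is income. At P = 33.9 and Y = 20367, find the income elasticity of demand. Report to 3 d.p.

-0.150

At P = 33.9, Y = 20367: Q = 961.900.
Holding P constant, ∂Q/∂Y = -2.02/(2√Y) = -0.00707714.
η_Y = (∂Q/∂Y)·(Y/Q) = -0.00707714 × (20367/961.900) = -0.150.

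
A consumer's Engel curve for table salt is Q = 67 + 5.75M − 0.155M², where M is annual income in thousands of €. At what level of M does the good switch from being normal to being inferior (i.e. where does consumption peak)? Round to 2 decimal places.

18.55

dQ/dM = 5.75 − 0.31M.
The good is inferior where dQ/dM < 0. Setting dQ/dM = 0 gives M = 5.75 / 0.31 = 18.55.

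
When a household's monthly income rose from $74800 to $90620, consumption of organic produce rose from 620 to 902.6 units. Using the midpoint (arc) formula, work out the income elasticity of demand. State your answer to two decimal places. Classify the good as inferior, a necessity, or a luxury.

ΔQ = 902.6 − 620 = 282.6; midpoint Q̄ = (620 + 902.6)/2 = 761.3.
ΔI = 90620 − 74800 = 15820; midpoint Ī = (74800 + 90620)/2 = 82710.
η = (ΔQ/Q̄) ÷ (ΔI/Ī) = (282.6/761.3) ÷ (15820/82710) = 1.94.
η > 1 ⇒ luxury.

1.94 (luxury)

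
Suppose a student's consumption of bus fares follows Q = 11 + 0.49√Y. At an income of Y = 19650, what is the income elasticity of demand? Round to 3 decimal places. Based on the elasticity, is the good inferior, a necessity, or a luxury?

0.431 (necessity)

At Y = 19650: Q = 79.687.
dQ/dY = 0.49/(2√Y) = 0.00174777 at this income.
η = (dQ/dY)·(Y/Q) = 0.00174777 × (19650/79.687) = 0.431.
Since 0 < η < 1, the good is a necessity.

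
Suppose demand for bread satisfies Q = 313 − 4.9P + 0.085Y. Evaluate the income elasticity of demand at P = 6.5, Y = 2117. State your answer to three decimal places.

At P = 6.5, Y = 2117: Q = 461.095.
Holding P constant, ∂Q/∂Y = 0.085.
η_Y = (∂Q/∂Y)·(Y/Q) = 0.085 × (2117/461.095) = 0.390.

0.390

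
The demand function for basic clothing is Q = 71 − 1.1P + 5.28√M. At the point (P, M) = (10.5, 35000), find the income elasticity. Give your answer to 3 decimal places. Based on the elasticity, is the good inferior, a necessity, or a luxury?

At P = 10.5, M = 35000: Q = 1047.248.
Holding P constant, ∂Q/∂M = 5.28/(2√M) = 0.0141114.
η_M = (∂Q/∂M)·(M/Q) = 0.0141114 × (35000/1047.248) = 0.472.
Since 0 < η < 1, this is a necessity.

0.472 (necessity)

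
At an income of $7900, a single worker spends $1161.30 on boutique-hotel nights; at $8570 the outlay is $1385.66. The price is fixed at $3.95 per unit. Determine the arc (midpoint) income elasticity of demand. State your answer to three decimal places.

With a constant price, Q₁ = 1161.30/3.95 = 294.000 and Q₂ = 1385.66/3.95 = 350.800 (equivalently, work directly with expenditure since P cancels).
Midpoint %ΔQ = (1385.66 − 1161.30)/1273.48 = 0.17618; midpoint %ΔI = (8570 − 7900)/8235 = 0.08136.
η = 0.17618 / 0.08136 = 2.165.

2.165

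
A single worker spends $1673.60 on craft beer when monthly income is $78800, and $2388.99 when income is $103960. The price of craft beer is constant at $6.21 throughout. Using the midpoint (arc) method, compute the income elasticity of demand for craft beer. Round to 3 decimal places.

1.279

With a constant price, Q₁ = 1673.60/6.21 = 269.501 and Q₂ = 2388.99/6.21 = 384.700 (equivalently, work directly with expenditure since P cancels).
Midpoint %ΔQ = (2388.99 − 1673.60)/2031.29 = 0.35218; midpoint %ΔI = (103960 − 78800)/91380 = 0.27533.
η = 0.35218 / 0.27533 = 1.279.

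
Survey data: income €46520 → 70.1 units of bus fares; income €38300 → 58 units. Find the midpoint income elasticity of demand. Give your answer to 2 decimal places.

0.97

ΔQ = 58 − 70.1 = -12.1; midpoint Q̄ = (70.1 + 58)/2 = 64.05.
ΔI = 38300 − 46520 = -8220; midpoint Ī = (46520 + 38300)/2 = 42410.
η = (ΔQ/Q̄) ÷ (ΔI/Ī) = (-12.1/64.05) ÷ (-8220/42410) = 0.97.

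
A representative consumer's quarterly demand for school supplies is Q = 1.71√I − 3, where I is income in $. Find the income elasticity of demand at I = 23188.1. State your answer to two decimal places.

At I = 23188.1: Q = 257.393.
dQ/dI = 1.71/(2√I) = 0.00561479 at this income.
η = (dQ/dI)·(I/Q) = 0.00561479 × (23188.1/257.393) = 0.51.

0.51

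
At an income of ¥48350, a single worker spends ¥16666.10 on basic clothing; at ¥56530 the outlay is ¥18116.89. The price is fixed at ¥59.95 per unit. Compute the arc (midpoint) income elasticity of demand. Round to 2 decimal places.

0.53

With a constant price, Q₁ = 16666.10/59.95 = 278.000 and Q₂ = 18116.89/59.95 = 302.200 (equivalently, work directly with expenditure since P cancels).
Midpoint %ΔQ = (18116.89 − 16666.10)/17391.50 = 0.08342; midpoint %ΔI = (56530 − 48350)/52440 = 0.15599.
η = 0.08342 / 0.15599 = 0.53.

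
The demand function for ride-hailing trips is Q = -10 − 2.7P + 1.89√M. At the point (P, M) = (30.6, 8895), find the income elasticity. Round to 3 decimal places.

1.041

At P = 30.6, M = 8895: Q = 85.632.
Holding P constant, ∂Q/∂M = 1.89/(2√M) = 0.0100198.
η_M = (∂Q/∂M)·(M/Q) = 0.0100198 × (8895/85.632) = 1.041.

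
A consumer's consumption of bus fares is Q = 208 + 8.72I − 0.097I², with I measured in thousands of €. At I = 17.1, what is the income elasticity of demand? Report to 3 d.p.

0.281

At I = 17.1: Q = 328.7482.
dQ/dI = 8.72 − 0.194I = 5.40260.
η = (dQ/dI)·(I/Q) = 5.40260 × (17.1/328.7482) = 0.281.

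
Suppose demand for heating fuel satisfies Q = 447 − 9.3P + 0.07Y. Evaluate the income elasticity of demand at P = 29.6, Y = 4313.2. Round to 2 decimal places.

0.64

At P = 29.6, Y = 4313.2: Q = 473.644.
Holding P constant, ∂Q/∂Y = 0.07.
η_Y = (∂Q/∂Y)·(Y/Q) = 0.07 × (4313.2/473.644) = 0.64.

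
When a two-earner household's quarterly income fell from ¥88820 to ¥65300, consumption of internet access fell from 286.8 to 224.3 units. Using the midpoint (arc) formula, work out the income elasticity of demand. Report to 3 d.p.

0.801

ΔQ = 224.3 − 286.8 = -62.5; midpoint Q̄ = (286.8 + 224.3)/2 = 255.55.
ΔI = 65300 − 88820 = -23520; midpoint Ī = (88820 + 65300)/2 = 77060.
η = (ΔQ/Q̄) ÷ (ΔI/Ī) = (-62.5/255.55) ÷ (-23520/77060) = 0.801.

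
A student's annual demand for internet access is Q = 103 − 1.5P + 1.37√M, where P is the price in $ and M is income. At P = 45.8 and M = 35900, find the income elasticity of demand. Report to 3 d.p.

0.442

At P = 45.8, M = 35900: Q = 293.878.
Holding P constant, ∂Q/∂M = 1.37/(2√M) = 0.00361529.
η_M = (∂Q/∂M)·(M/Q) = 0.00361529 × (35900/293.878) = 0.442.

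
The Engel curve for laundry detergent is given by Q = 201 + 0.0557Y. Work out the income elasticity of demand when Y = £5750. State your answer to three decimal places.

At Y = 5750: Q = 521.275.
dQ/dY = 0.0557.
η = (dQ/dY)·(Y/Q) = 0.0557 × (5750/521.275) = 0.614.

0.614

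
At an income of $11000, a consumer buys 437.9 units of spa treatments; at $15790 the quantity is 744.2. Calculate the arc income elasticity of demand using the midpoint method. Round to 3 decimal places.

ΔQ = 744.2 − 437.9 = 306.3; midpoint Q̄ = (437.9 + 744.2)/2 = 591.05.
ΔI = 15790 − 11000 = 4790; midpoint Ī = (11000 + 15790)/2 = 13395.
η = (ΔQ/Q̄) ÷ (ΔI/Ī) = (306.3/591.05) ÷ (4790/13395) = 1.449.

1.449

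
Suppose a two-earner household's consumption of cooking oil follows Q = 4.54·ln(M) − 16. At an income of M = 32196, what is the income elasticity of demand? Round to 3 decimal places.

0.146

At M = 32196: Q = 31.123.
dQ/dM = 4.54/M = 0.000141011 at this income.
η = (dQ/dM)·(M/Q) = 0.000141011 × (32196/31.123) = 0.146.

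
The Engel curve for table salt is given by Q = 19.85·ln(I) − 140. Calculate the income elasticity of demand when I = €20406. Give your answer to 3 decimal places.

0.348

At I = 20406: Q = 56.983.
dQ/dI = 19.85/I = 0.000972753 at this income.
η = (dQ/dI)·(I/Q) = 0.000972753 × (20406/56.983) = 0.348.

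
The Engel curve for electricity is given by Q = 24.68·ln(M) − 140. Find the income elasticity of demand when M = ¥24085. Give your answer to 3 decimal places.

At M = 24085: Q = 109.005.
dQ/dM = 24.68/M = 0.0010247 at this income.
η = (dQ/dM)·(M/Q) = 0.0010247 × (24085/109.005) = 0.226.

0.226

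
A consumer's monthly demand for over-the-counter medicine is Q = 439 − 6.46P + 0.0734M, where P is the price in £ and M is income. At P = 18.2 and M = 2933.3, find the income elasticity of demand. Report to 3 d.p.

At P = 18.2, M = 2933.3: Q = 536.732.
Holding P constant, ∂Q/∂M = 0.0734.
η_M = (∂Q/∂M)·(M/Q) = 0.0734 × (2933.3/536.732) = 0.401.

0.401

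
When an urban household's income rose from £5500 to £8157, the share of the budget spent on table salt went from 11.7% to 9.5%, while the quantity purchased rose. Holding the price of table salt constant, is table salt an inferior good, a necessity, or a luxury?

necessity

Quantity rises but the budget share falls as income rises, so 0 < η < 1.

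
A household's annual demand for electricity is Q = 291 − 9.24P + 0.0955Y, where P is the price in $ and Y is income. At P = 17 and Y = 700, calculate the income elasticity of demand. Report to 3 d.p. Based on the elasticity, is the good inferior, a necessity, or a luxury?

At P = 17, Y = 700: Q = 200.770.
Holding P constant, ∂Q/∂Y = 0.0955.
η_Y = (∂Q/∂Y)·(Y/Q) = 0.0955 × (700/200.770) = 0.333.
Since 0 < η < 1, this is a necessity.

0.333 (necessity)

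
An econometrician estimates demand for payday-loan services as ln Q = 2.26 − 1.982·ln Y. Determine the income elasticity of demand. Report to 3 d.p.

In a log-linear demand, the coefficient on ln Y is the income elasticity.
So η = -1.982.

-1.982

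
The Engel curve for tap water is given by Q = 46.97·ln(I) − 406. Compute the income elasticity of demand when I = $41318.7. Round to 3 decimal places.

0.504

At I = 41318.7: Q = 93.247.
dQ/dI = 46.97/I = 0.00113677 at this income.
η = (dQ/dI)·(I/Q) = 0.00113677 × (41318.7/93.247) = 0.504.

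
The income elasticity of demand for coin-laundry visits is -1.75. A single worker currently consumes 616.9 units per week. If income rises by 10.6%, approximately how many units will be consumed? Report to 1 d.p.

%ΔQ ≈ η × %ΔI = -1.75 × 10.6% = -18.55%.
New Q ≈ 616.9 × (1 − 0.1855) = 502.5.

502.5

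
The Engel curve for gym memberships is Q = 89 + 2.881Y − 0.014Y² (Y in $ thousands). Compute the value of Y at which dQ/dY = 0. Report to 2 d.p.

102.89

dQ/dY = 2.881 − 0.028Y.
The good is inferior where dQ/dY < 0. Setting dQ/dY = 0 gives Y = 2.881 / 0.028 = 102.89.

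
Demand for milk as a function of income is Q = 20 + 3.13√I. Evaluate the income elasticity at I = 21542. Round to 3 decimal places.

0.479

At I = 21542: Q = 479.396.
dQ/dI = 3.13/(2√I) = 0.0106628 at this income.
η = (dQ/dI)·(I/Q) = 0.0106628 × (21542/479.396) = 0.479.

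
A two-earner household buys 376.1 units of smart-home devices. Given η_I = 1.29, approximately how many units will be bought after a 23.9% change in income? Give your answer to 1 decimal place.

%ΔQ ≈ η × %ΔI = 1.29 × 23.9% = 30.831%.
New Q ≈ 376.1 × (1 + 0.30831) = 492.1.

492.1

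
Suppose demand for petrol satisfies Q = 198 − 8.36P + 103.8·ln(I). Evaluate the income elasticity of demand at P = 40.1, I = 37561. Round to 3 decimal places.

At P = 40.1, I = 37561: Q = 956.164.
Holding P constant, ∂Q/∂I = 103.8/I = 0.0027635.
η_I = (∂Q/∂I)·(I/Q) = 0.0027635 × (37561/956.164) = 0.109.

0.109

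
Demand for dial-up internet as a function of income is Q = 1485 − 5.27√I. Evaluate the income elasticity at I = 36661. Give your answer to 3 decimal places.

At I = 36661: Q = 475.950.
dQ/dI = -5.27/(2√I) = -0.0137619 at this income.
η = (dQ/dI)·(I/Q) = -0.0137619 × (36661/475.950) = -1.060.

-1.060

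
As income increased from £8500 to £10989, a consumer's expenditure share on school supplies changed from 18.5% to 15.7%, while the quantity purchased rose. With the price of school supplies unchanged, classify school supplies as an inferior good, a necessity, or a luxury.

Quantity rises but the budget share falls as income rises, so 0 < η < 1.

necessity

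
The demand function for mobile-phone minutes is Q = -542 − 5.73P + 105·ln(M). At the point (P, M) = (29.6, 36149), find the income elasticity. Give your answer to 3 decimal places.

0.269

At P = 29.6, M = 36149: Q = 390.409.
Holding P constant, ∂Q/∂M = 105/M = 0.00290464.
η_M = (∂Q/∂M)·(M/Q) = 0.00290464 × (36149/390.409) = 0.269.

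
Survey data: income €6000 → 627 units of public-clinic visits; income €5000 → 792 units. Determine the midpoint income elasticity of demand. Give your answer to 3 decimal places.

ΔQ = 792 − 627 = 165; midpoint Q̄ = (627 + 792)/2 = 709.5.
ΔI = 5000 − 6000 = -1000; midpoint Ī = (6000 + 5000)/2 = 5500.
η = (ΔQ/Q̄) ÷ (ΔI/Ī) = (165/709.5) ÷ (-1000/5500) = -1.279.

-1.279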